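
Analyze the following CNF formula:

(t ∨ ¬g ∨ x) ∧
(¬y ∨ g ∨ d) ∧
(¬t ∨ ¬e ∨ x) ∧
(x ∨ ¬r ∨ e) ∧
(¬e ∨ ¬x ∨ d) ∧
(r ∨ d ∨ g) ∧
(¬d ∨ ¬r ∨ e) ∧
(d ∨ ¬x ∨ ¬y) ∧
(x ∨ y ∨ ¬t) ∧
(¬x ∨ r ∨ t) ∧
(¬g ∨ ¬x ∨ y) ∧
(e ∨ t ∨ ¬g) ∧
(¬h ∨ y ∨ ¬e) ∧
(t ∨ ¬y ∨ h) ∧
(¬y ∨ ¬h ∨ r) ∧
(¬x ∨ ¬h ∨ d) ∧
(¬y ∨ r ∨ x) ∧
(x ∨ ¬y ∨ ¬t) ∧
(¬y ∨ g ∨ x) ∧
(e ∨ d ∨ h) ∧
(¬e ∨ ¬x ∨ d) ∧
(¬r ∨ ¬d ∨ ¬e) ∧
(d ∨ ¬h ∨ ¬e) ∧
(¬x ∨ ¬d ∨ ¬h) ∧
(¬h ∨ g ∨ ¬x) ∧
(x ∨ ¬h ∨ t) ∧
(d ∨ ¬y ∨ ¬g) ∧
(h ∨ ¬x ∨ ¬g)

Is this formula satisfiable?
Yes

Yes, the formula is satisfiable.

One satisfying assignment is: h=False, d=True, x=False, g=False, r=False, y=False, t=False, e=False

Verification: With this assignment, all 28 clauses evaluate to true.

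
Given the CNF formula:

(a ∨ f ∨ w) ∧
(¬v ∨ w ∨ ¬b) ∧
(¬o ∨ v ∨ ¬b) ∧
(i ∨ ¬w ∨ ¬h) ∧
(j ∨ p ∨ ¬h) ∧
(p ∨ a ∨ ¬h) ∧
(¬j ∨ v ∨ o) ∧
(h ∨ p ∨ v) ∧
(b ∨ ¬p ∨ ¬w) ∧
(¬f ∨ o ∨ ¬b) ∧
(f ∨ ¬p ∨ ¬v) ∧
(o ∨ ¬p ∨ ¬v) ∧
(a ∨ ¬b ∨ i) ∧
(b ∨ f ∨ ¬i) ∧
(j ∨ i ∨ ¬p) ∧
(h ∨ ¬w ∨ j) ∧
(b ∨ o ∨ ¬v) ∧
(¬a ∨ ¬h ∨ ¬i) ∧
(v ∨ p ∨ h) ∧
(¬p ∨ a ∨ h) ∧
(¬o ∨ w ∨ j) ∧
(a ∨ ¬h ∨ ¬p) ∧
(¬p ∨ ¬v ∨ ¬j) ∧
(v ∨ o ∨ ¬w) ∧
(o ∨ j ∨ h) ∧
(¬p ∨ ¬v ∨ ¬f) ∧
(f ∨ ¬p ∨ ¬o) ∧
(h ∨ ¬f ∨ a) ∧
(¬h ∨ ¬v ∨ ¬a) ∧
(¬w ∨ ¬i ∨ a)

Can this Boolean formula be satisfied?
Yes

Yes, the formula is satisfiable.

One satisfying assignment is: w=True, p=False, h=False, i=False, v=True, j=True, o=True, a=False, b=False, f=False

Verification: With this assignment, all 30 clauses evaluate to true.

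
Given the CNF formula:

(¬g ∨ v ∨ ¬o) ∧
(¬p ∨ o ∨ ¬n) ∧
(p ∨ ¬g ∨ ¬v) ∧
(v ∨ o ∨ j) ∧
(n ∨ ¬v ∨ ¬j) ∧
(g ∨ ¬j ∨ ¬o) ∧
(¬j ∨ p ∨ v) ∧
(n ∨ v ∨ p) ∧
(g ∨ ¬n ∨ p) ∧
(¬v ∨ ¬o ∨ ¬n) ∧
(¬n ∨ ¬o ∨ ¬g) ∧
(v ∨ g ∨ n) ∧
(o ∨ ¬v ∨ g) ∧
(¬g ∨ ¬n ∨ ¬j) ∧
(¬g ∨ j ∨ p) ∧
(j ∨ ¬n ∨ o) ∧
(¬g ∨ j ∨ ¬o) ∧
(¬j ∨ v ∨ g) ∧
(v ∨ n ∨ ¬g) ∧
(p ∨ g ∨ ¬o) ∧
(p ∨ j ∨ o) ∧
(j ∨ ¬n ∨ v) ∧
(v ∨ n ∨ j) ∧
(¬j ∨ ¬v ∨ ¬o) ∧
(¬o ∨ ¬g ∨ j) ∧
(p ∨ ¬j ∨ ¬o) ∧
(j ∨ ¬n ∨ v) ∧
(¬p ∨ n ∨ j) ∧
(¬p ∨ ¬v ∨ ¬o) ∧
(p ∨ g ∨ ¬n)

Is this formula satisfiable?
No

No, the formula is not satisfiable.

No assignment of truth values to the variables can make all 30 clauses true simultaneously.

The formula is UNSAT (unsatisfiable).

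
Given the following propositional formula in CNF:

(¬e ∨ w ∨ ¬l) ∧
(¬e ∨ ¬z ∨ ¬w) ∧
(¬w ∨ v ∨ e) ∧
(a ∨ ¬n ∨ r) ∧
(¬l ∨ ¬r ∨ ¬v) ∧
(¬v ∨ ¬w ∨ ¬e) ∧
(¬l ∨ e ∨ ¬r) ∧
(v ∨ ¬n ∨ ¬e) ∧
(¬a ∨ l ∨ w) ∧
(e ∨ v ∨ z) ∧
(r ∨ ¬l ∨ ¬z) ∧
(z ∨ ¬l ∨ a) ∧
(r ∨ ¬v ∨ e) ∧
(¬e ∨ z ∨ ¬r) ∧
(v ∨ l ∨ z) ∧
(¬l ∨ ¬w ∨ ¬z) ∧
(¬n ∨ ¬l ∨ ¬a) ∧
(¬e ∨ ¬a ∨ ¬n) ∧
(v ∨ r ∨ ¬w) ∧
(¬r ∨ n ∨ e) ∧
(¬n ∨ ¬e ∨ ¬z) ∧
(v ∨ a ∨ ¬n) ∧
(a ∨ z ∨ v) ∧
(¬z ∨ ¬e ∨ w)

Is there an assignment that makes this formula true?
Yes

Yes, the formula is satisfiable.

One satisfying assignment is: a=False, r=False, w=False, z=True, v=False, n=False, e=False, l=False

Verification: With this assignment, all 24 clauses evaluate to true.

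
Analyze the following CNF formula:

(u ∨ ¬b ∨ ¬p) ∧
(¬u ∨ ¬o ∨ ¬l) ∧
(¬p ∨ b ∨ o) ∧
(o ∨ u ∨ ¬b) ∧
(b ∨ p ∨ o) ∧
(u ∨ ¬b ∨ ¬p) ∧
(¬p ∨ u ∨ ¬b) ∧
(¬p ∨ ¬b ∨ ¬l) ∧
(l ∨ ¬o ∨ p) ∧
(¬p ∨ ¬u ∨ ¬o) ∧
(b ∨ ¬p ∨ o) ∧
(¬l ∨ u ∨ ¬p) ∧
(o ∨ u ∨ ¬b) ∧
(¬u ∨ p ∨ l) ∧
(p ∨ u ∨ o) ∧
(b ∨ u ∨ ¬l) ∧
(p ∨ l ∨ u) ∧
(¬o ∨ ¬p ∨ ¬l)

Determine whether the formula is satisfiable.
Yes

Yes, the formula is satisfiable.

One satisfying assignment is: u=True, p=False, b=True, l=True, o=False

Verification: With this assignment, all 18 clauses evaluate to true.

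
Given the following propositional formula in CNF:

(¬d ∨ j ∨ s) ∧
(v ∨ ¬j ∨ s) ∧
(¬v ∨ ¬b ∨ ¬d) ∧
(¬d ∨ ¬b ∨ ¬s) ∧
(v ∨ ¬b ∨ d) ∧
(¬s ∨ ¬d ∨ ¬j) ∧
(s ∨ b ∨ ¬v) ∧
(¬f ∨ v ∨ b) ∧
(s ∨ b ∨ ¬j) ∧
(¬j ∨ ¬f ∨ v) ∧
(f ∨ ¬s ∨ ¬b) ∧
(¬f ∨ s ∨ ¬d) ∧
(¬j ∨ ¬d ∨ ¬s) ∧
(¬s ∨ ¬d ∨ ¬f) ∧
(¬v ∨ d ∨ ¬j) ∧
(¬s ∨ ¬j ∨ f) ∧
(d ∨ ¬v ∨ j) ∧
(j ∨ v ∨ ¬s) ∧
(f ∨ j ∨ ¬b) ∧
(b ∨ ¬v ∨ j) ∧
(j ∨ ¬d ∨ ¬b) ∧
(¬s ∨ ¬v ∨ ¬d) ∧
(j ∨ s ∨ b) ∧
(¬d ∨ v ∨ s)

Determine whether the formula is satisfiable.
No

No, the formula is not satisfiable.

No assignment of truth values to the variables can make all 24 clauses true simultaneously.

The formula is UNSAT (unsatisfiable).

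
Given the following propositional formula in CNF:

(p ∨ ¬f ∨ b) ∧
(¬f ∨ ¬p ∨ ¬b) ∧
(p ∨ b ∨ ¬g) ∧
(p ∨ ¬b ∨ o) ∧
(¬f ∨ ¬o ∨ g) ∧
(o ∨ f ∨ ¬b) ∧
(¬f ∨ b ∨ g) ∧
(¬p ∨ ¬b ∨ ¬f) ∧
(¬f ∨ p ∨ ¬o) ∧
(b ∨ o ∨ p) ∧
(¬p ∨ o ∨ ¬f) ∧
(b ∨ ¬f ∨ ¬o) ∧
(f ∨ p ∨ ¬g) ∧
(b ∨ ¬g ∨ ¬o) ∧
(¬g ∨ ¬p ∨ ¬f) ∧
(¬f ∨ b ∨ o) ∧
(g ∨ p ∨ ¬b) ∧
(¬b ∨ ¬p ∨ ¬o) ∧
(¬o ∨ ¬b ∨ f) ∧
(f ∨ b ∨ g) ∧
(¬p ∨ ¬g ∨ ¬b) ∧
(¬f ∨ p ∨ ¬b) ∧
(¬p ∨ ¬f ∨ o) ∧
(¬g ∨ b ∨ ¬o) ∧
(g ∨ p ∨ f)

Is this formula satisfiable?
Yes

Yes, the formula is satisfiable.

One satisfying assignment is: b=False, o=False, g=True, p=True, f=False

Verification: With this assignment, all 25 clauses evaluate to true.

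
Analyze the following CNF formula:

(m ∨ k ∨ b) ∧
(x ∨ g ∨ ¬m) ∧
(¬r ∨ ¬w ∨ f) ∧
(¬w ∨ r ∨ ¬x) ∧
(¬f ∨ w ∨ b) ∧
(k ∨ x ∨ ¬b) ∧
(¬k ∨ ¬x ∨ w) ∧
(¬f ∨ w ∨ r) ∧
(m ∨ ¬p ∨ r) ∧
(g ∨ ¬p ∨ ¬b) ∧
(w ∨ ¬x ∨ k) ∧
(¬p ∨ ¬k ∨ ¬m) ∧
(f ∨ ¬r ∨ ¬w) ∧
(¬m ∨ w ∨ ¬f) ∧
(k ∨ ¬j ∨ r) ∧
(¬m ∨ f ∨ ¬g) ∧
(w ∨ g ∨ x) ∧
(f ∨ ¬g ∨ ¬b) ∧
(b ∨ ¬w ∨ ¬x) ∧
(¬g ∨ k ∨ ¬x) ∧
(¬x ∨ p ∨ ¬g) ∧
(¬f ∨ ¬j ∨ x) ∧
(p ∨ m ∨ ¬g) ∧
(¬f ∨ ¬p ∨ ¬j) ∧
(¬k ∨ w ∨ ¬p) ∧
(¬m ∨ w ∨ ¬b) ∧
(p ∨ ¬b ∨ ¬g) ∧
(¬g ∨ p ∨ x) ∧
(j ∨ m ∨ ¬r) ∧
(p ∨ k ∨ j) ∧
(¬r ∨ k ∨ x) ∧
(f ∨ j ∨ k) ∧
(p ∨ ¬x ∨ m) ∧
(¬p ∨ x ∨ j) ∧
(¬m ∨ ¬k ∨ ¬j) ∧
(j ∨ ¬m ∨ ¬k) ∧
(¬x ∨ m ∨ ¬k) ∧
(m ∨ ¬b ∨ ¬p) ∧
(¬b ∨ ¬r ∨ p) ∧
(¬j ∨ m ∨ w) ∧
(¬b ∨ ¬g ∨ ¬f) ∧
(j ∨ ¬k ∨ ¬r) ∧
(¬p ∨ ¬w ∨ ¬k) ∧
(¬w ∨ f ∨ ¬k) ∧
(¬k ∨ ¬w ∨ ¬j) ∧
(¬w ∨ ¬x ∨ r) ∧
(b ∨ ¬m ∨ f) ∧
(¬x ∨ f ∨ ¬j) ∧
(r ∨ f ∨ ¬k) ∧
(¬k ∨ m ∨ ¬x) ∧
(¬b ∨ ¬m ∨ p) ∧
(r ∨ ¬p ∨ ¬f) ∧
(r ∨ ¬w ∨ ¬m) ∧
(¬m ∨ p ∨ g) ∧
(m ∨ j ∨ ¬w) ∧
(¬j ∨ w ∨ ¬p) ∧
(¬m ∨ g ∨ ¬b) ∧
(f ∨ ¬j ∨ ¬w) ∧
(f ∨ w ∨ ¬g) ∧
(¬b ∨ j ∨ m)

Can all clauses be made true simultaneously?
No

No, the formula is not satisfiable.

No assignment of truth values to the variables can make all 60 clauses true simultaneously.

The formula is UNSAT (unsatisfiable).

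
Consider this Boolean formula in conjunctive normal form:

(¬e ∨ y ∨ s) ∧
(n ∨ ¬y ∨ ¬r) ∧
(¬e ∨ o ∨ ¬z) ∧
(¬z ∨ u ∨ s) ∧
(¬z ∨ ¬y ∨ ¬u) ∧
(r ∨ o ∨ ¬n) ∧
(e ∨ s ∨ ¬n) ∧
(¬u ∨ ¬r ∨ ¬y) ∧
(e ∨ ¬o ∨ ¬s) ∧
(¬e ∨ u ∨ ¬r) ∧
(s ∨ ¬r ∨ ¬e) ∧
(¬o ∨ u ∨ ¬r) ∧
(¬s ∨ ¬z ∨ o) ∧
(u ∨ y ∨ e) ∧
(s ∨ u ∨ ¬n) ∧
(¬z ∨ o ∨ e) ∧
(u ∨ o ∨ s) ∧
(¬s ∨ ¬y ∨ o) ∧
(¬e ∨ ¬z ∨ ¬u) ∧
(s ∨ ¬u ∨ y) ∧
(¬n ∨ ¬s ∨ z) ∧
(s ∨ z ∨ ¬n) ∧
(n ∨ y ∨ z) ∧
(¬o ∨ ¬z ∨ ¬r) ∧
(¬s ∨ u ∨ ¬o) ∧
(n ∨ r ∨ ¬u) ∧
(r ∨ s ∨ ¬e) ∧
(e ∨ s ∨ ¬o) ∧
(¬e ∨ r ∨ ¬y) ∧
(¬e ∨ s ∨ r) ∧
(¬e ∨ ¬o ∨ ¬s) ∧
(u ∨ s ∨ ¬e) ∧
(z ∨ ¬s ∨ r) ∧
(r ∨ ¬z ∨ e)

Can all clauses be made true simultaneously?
No

No, the formula is not satisfiable.

No assignment of truth values to the variables can make all 34 clauses true simultaneously.

The formula is UNSAT (unsatisfiable).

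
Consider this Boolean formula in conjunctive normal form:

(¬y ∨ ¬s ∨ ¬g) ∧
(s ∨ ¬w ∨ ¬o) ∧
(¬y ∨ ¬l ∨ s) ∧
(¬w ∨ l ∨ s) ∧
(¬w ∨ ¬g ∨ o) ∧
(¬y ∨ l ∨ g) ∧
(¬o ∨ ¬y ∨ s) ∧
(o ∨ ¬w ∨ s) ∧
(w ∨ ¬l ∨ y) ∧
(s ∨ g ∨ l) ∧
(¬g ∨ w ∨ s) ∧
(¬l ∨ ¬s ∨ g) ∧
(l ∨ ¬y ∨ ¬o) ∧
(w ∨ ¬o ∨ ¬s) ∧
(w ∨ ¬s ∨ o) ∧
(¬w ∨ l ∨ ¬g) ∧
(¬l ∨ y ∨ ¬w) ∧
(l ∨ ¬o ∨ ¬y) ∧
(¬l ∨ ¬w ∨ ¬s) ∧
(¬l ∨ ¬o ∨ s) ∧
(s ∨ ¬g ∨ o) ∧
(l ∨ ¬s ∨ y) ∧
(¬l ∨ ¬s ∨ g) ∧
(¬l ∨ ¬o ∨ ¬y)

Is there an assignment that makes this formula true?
No

No, the formula is not satisfiable.

No assignment of truth values to the variables can make all 24 clauses true simultaneously.

The formula is UNSAT (unsatisfiable).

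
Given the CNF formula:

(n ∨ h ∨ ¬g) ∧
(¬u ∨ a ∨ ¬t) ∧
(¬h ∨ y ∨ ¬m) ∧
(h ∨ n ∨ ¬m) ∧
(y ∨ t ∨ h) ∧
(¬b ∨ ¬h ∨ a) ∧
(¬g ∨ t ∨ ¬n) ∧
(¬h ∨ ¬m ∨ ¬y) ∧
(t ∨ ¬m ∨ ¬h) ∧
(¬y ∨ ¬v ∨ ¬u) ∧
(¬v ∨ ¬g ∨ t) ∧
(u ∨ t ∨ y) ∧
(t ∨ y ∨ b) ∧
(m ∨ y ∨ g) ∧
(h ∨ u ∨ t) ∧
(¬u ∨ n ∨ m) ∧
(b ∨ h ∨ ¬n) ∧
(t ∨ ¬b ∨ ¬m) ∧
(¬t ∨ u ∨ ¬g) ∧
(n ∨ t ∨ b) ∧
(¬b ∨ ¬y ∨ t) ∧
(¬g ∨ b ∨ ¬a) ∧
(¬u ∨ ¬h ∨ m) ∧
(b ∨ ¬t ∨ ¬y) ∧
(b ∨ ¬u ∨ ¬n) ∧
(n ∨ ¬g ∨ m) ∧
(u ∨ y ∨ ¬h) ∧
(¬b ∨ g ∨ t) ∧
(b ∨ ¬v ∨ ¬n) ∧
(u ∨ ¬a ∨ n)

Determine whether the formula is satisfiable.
Yes

Yes, the formula is satisfiable.

One satisfying assignment is: a=True, n=True, v=False, h=False, t=True, b=True, u=True, g=True, m=False, y=False

Verification: With this assignment, all 30 clauses evaluate to true.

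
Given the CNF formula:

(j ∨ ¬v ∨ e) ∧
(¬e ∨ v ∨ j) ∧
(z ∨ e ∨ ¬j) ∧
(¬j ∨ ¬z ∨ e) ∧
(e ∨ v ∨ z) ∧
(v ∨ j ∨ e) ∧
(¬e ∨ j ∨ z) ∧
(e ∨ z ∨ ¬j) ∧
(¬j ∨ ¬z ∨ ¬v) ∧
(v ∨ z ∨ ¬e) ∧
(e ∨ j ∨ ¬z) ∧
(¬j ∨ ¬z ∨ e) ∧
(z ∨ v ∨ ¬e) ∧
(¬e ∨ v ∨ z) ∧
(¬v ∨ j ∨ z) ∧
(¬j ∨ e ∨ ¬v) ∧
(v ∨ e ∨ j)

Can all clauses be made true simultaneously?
Yes

Yes, the formula is satisfiable.

One satisfying assignment is: z=False, v=True, j=True, e=True

Verification: With this assignment, all 17 clauses evaluate to true.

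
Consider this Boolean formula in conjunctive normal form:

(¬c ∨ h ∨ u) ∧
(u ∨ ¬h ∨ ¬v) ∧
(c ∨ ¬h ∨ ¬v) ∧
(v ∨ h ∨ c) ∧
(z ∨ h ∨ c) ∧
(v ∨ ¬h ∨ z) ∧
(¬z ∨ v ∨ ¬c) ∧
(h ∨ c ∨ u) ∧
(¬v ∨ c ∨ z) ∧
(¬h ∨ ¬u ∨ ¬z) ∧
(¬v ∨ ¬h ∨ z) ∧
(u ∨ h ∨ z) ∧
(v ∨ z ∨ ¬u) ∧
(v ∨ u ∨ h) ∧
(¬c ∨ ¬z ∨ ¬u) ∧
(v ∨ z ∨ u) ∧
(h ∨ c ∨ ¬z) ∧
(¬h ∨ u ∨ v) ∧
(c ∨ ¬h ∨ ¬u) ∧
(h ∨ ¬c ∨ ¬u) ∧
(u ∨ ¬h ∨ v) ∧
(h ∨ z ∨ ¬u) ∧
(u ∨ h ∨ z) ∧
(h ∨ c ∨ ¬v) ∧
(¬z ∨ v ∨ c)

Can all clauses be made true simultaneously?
No

No, the formula is not satisfiable.

No assignment of truth values to the variables can make all 25 clauses true simultaneously.

The formula is UNSAT (unsatisfiable).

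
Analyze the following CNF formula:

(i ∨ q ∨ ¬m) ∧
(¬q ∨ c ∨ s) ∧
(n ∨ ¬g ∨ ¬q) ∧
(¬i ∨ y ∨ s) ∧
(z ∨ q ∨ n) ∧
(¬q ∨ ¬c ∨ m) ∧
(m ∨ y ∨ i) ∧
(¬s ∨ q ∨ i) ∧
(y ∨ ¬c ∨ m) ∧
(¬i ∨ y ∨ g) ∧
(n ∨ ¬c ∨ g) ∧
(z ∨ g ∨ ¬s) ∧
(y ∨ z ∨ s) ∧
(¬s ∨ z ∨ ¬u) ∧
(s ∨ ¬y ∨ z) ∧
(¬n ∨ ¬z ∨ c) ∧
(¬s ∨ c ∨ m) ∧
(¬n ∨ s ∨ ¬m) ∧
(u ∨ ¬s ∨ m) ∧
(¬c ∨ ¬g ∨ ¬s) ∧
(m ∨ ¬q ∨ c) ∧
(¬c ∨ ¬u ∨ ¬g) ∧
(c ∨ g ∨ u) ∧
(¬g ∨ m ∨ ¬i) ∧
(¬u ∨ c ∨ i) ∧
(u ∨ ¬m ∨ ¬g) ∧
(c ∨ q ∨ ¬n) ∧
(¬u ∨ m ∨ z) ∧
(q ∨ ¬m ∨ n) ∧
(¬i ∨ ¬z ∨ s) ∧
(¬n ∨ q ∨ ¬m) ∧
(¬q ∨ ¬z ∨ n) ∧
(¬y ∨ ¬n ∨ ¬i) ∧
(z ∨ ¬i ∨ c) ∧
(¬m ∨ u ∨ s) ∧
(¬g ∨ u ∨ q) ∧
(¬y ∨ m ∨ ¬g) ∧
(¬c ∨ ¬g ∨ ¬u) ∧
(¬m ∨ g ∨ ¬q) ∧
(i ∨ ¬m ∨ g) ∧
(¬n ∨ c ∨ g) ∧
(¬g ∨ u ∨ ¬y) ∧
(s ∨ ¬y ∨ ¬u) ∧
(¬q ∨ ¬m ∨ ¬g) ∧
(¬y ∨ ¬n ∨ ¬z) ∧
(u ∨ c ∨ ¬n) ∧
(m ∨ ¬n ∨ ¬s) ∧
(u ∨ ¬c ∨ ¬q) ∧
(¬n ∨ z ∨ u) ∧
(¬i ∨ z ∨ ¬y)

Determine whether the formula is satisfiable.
No

No, the formula is not satisfiable.

No assignment of truth values to the variables can make all 50 clauses true simultaneously.

The formula is UNSAT (unsatisfiable).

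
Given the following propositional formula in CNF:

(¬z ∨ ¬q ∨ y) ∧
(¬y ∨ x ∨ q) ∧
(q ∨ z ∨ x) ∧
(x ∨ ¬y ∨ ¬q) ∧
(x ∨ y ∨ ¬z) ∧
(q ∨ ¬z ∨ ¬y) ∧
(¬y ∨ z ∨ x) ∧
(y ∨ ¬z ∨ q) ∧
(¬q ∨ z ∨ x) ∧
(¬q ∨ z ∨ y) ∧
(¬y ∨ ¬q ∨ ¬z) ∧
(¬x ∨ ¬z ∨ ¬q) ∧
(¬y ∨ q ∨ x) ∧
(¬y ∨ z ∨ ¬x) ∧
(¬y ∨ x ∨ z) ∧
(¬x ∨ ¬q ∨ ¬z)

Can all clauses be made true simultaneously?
Yes

Yes, the formula is satisfiable.

One satisfying assignment is: z=False, q=False, y=False, x=True

Verification: With this assignment, all 16 clauses evaluate to true.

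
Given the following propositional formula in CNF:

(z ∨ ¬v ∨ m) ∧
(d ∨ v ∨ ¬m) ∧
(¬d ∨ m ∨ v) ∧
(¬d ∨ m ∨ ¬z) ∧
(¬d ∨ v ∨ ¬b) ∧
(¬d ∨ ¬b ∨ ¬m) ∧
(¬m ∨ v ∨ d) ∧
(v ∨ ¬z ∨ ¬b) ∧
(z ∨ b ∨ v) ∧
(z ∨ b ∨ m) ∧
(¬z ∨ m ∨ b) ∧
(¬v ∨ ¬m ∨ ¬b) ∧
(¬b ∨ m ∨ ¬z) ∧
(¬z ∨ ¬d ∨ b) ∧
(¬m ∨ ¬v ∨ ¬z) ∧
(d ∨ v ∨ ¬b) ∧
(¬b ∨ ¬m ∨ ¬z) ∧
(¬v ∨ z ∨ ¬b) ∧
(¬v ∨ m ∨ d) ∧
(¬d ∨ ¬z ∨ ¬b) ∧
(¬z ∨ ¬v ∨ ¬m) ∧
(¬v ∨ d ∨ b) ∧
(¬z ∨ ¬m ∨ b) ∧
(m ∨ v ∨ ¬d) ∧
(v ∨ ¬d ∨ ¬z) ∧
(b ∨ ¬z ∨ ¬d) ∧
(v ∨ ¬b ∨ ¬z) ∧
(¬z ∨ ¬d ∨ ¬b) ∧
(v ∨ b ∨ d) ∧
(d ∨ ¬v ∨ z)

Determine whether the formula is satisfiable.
Yes

Yes, the formula is satisfiable.

One satisfying assignment is: b=False, m=True, v=True, d=True, z=False

Verification: With this assignment, all 30 clauses evaluate to true.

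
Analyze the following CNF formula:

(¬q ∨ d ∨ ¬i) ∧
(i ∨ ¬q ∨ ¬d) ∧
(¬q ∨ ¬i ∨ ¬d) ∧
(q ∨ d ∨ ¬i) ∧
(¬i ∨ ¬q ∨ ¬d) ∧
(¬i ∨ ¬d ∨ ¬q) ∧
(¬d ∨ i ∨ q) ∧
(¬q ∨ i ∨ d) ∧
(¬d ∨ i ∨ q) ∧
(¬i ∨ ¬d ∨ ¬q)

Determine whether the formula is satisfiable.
Yes

Yes, the formula is satisfiable.

One satisfying assignment is: i=False, d=False, q=False

Verification: With this assignment, all 10 clauses evaluate to true.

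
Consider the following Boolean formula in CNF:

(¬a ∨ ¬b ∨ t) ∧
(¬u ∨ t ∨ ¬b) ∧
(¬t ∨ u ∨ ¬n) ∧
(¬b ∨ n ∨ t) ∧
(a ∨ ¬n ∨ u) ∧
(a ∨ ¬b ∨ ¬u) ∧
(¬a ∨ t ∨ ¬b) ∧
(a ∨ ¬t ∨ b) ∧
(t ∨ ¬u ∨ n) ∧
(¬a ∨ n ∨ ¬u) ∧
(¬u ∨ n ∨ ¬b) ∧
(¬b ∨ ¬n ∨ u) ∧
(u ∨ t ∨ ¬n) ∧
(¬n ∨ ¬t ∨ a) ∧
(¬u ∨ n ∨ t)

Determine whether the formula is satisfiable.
Yes

Yes, the formula is satisfiable.

One satisfying assignment is: a=False, n=False, t=False, b=False, u=False

Verification: With this assignment, all 15 clauses evaluate to true.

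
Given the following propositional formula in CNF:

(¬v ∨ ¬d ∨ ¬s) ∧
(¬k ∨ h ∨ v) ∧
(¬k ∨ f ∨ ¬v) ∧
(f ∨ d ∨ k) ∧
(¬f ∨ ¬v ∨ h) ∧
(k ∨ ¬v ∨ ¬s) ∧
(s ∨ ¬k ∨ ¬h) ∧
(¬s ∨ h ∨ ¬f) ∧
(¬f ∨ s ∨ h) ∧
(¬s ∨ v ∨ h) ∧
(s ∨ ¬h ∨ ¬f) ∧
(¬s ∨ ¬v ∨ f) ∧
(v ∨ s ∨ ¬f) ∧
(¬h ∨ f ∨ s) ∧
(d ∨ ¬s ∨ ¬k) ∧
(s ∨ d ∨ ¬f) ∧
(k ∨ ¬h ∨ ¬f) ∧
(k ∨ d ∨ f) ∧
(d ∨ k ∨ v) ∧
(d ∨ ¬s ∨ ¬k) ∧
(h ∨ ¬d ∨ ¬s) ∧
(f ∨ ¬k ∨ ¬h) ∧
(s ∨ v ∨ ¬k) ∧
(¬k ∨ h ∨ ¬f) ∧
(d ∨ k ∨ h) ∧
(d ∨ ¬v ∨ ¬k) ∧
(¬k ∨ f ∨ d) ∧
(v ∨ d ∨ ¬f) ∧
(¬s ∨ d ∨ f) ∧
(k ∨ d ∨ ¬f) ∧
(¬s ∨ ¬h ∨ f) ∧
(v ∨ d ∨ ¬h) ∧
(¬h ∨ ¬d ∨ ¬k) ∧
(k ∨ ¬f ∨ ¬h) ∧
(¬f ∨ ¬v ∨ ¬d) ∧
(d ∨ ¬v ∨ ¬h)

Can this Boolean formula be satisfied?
Yes

Yes, the formula is satisfiable.

One satisfying assignment is: v=False, f=False, d=True, k=False, s=False, h=False

Verification: With this assignment, all 36 clauses evaluate to true.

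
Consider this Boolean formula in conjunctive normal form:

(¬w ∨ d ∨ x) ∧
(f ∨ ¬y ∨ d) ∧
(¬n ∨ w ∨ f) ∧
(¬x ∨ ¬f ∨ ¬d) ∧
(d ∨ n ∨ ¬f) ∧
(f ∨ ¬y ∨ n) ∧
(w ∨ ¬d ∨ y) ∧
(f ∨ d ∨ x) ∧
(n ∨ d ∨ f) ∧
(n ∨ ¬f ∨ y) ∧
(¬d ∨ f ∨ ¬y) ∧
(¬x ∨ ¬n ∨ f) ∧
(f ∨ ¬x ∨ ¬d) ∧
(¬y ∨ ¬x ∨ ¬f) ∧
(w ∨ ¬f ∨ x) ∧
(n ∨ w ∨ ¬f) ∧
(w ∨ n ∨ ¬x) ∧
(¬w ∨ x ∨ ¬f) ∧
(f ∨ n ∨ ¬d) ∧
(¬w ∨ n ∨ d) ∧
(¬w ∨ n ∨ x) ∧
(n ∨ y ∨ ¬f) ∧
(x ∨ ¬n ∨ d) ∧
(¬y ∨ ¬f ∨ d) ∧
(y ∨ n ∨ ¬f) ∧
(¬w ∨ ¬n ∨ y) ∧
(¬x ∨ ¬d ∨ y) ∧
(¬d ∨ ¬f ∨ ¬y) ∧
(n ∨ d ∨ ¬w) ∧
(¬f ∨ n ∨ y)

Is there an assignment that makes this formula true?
Yes

Yes, the formula is satisfiable.

One satisfying assignment is: f=True, n=True, x=True, y=False, d=False, w=False

Verification: With this assignment, all 30 clauses evaluate to true.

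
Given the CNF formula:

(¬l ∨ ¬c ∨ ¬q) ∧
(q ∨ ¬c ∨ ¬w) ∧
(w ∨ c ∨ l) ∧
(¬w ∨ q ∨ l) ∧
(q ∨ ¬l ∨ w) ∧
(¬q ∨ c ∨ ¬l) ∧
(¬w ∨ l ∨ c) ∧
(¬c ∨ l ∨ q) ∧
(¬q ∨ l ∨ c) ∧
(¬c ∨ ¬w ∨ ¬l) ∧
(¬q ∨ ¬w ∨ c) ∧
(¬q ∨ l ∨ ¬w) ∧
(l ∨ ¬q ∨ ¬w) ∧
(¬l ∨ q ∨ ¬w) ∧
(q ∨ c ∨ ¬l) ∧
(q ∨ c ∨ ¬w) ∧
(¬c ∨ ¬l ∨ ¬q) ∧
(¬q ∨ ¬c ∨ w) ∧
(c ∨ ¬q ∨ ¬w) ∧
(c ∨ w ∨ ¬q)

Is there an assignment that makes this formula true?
No

No, the formula is not satisfiable.

No assignment of truth values to the variables can make all 20 clauses true simultaneously.

The formula is UNSAT (unsatisfiable).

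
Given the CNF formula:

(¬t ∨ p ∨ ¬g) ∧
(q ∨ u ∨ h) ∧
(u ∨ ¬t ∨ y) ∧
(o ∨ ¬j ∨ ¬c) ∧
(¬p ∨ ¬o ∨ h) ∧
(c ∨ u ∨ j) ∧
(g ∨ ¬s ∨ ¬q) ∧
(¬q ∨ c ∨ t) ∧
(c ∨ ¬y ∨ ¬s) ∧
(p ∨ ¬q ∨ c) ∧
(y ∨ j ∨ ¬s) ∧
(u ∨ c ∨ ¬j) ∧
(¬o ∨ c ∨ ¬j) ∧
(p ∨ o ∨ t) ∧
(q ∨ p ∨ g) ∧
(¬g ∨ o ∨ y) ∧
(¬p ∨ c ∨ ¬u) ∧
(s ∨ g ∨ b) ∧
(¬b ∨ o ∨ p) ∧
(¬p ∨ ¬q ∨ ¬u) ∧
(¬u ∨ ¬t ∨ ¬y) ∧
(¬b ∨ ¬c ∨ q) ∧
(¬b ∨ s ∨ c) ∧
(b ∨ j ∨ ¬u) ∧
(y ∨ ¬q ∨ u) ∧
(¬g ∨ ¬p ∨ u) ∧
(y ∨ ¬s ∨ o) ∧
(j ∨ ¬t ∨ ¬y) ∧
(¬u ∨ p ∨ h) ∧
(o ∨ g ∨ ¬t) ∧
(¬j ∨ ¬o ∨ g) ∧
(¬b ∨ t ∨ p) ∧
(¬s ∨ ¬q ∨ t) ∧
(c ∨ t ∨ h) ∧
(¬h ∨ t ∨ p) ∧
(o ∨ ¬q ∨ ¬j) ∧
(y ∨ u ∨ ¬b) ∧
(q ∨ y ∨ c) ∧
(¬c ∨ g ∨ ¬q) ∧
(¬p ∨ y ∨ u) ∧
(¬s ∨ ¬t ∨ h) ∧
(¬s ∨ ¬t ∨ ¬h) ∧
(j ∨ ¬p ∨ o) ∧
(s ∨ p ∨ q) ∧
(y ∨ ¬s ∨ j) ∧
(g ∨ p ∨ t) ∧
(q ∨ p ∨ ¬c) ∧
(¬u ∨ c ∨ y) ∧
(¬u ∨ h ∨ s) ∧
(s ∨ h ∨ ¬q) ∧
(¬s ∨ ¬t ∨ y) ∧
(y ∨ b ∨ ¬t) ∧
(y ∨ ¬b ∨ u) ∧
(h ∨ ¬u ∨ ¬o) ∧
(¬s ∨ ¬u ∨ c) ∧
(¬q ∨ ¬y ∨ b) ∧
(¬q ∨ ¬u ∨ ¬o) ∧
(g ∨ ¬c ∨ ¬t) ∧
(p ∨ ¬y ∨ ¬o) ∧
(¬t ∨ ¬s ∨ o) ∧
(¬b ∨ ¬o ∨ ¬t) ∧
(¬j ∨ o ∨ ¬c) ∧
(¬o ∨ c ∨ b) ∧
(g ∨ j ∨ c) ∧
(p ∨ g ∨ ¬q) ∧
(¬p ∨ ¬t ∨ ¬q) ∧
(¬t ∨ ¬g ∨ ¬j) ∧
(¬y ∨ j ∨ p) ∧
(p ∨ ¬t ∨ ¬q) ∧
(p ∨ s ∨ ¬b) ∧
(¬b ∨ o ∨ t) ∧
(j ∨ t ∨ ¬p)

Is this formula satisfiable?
Yes

Yes, the formula is satisfiable.

One satisfying assignment is: g=True, j=True, t=False, u=True, b=False, y=True, p=True, o=True, h=True, q=False, s=False, c=True

Verification: With this assignment, all 72 clauses evaluate to true.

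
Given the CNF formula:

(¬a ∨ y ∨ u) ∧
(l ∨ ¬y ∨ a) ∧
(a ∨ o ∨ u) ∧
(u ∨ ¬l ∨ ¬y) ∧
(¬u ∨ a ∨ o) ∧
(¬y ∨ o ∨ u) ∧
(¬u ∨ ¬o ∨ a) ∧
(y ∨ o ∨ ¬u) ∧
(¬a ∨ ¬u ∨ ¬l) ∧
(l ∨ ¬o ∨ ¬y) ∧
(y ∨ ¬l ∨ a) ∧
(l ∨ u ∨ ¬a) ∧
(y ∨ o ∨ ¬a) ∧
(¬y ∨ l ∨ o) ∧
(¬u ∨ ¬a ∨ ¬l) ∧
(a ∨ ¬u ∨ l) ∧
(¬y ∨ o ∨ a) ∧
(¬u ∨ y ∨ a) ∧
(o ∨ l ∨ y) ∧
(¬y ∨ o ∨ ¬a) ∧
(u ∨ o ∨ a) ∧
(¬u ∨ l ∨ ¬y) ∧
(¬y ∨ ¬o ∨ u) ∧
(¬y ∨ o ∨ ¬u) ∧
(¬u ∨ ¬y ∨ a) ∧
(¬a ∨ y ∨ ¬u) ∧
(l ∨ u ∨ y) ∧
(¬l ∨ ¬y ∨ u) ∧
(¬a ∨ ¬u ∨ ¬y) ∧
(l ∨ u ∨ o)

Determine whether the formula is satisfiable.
No

No, the formula is not satisfiable.

No assignment of truth values to the variables can make all 30 clauses true simultaneously.

The formula is UNSAT (unsatisfiable).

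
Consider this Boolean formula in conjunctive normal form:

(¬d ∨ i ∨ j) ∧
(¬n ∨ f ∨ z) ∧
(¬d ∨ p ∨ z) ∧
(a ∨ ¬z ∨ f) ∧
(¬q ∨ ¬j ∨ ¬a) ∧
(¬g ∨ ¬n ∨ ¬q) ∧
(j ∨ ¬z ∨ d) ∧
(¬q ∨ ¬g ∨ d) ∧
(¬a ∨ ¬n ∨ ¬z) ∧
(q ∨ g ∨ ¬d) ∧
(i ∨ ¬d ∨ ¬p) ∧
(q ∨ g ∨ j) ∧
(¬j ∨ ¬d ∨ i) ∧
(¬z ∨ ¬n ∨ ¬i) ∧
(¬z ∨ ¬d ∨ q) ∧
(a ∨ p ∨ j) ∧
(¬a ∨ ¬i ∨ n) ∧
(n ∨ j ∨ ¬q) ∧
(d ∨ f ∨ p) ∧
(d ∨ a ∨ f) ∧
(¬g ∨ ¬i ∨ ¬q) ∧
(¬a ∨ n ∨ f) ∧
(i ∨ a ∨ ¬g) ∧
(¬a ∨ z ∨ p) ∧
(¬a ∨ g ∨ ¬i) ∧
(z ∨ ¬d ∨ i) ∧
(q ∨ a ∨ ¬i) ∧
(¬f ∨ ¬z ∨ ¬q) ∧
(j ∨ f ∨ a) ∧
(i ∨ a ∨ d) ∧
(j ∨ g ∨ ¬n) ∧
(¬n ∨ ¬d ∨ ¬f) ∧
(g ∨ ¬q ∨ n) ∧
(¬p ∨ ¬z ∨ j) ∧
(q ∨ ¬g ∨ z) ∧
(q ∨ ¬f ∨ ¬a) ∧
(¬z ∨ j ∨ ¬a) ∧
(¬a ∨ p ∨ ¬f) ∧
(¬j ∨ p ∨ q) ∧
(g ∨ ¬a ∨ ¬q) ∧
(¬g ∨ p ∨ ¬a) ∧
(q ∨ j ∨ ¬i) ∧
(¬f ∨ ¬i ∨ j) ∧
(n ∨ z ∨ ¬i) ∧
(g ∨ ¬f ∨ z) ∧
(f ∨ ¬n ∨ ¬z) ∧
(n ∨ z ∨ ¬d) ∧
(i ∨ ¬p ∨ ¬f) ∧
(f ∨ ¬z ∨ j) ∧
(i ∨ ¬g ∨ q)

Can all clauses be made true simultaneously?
No

No, the formula is not satisfiable.

No assignment of truth values to the variables can make all 50 clauses true simultaneously.

The formula is UNSAT (unsatisfiable).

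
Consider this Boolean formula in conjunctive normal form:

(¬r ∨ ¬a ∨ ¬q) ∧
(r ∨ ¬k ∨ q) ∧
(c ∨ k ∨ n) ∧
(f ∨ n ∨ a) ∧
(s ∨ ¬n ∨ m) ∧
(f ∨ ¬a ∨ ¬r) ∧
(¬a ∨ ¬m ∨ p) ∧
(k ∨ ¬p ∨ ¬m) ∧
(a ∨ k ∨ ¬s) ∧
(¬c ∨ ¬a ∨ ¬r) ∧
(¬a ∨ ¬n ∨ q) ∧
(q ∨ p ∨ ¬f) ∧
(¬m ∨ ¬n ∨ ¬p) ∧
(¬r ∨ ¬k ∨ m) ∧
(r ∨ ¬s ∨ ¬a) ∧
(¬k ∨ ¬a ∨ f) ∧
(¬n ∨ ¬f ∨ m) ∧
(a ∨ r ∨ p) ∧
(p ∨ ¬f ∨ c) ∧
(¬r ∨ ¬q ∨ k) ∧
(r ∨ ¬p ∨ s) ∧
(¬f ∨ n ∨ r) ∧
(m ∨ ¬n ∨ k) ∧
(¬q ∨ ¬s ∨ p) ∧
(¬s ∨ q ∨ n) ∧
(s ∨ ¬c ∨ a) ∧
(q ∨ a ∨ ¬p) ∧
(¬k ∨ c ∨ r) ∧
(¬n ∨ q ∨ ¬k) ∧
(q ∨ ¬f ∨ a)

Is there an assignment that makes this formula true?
Yes

Yes, the formula is satisfiable.

One satisfying assignment is: s=False, f=False, k=False, q=False, r=False, p=False, n=False, a=True, c=True, m=False

Verification: With this assignment, all 30 clauses evaluate to true.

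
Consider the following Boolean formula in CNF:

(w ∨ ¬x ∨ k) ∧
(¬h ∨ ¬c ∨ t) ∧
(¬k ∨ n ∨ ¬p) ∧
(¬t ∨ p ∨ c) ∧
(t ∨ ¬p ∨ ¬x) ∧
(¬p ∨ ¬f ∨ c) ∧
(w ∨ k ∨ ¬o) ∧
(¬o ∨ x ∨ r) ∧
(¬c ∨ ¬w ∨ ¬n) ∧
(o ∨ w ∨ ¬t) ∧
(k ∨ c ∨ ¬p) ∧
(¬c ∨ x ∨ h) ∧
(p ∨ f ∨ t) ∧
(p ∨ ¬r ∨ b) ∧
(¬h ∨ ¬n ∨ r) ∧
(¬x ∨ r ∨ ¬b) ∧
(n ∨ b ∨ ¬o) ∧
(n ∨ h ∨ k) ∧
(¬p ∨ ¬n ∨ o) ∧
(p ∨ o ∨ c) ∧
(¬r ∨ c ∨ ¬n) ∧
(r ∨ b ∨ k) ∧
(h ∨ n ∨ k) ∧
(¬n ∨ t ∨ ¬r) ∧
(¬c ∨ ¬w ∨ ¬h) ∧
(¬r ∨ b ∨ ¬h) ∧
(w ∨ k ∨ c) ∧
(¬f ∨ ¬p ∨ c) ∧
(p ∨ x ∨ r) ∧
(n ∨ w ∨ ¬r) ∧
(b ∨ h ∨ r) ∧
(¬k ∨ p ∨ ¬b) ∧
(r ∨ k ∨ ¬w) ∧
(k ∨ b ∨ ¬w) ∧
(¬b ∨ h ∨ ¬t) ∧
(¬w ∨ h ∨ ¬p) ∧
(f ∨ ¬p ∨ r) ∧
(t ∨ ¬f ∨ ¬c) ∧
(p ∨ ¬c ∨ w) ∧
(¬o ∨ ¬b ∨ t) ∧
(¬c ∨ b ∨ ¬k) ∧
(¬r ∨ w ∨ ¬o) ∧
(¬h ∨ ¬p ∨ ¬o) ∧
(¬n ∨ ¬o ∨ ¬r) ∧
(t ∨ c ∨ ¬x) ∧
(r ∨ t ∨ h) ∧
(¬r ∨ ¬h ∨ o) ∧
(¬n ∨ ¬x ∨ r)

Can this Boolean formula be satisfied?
No

No, the formula is not satisfiable.

No assignment of truth values to the variables can make all 48 clauses true simultaneously.

The formula is UNSAT (unsatisfiable).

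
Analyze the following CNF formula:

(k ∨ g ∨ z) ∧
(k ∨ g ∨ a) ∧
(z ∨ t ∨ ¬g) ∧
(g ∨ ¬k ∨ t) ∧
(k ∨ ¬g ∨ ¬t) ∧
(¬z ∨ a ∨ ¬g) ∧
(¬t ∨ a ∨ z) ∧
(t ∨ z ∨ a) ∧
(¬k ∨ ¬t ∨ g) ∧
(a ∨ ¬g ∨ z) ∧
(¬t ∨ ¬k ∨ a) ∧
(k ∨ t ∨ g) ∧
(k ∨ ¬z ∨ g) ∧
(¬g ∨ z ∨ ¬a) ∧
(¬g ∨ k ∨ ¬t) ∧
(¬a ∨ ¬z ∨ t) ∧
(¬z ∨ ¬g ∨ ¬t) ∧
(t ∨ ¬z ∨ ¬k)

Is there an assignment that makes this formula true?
No

No, the formula is not satisfiable.

No assignment of truth values to the variables can make all 18 clauses true simultaneously.

The formula is UNSAT (unsatisfiable).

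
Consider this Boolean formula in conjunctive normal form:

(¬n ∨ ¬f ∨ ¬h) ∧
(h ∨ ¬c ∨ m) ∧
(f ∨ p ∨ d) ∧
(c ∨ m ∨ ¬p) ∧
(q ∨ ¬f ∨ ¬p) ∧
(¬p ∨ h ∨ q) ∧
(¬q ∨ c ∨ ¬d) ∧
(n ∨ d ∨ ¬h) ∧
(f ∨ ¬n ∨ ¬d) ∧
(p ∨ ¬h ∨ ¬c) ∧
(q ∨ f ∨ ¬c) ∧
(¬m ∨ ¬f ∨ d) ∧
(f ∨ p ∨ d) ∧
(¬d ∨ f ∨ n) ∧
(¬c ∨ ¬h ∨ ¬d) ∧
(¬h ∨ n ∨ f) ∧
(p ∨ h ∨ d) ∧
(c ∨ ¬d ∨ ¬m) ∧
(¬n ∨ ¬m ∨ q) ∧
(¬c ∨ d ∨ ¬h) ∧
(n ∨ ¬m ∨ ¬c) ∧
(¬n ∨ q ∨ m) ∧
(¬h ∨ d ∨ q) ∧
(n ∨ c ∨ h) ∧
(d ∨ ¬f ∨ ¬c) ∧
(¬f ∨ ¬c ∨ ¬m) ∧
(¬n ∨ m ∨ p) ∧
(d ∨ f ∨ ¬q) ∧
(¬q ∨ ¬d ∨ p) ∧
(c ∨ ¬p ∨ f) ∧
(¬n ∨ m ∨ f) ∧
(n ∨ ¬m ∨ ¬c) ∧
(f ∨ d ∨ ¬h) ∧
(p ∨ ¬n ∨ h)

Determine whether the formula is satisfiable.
Yes

Yes, the formula is satisfiable.

One satisfying assignment is: c=False, f=True, p=False, h=True, n=False, q=False, d=True, m=False

Verification: With this assignment, all 34 clauses evaluate to true.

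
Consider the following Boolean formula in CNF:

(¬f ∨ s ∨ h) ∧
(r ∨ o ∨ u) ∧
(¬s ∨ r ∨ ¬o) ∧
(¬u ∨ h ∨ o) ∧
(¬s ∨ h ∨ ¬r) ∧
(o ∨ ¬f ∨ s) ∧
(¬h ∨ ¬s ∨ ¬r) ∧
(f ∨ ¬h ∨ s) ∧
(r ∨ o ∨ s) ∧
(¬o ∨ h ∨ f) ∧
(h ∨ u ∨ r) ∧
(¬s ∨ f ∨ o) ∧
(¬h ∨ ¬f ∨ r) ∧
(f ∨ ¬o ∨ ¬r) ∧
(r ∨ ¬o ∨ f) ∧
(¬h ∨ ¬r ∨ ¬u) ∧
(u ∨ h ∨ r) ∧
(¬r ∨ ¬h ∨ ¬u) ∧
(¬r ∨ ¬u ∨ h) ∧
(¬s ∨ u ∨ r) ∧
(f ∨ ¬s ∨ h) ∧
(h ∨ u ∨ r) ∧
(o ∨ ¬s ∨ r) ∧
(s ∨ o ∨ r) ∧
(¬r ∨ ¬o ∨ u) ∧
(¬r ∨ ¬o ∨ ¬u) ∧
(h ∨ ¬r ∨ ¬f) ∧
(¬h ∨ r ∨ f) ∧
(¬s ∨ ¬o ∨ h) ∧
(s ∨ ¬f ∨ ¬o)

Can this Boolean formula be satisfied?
Yes

Yes, the formula is satisfiable.

One satisfying assignment is: o=False, f=False, r=True, h=False, u=False, s=False

Verification: With this assignment, all 30 clauses evaluate to true.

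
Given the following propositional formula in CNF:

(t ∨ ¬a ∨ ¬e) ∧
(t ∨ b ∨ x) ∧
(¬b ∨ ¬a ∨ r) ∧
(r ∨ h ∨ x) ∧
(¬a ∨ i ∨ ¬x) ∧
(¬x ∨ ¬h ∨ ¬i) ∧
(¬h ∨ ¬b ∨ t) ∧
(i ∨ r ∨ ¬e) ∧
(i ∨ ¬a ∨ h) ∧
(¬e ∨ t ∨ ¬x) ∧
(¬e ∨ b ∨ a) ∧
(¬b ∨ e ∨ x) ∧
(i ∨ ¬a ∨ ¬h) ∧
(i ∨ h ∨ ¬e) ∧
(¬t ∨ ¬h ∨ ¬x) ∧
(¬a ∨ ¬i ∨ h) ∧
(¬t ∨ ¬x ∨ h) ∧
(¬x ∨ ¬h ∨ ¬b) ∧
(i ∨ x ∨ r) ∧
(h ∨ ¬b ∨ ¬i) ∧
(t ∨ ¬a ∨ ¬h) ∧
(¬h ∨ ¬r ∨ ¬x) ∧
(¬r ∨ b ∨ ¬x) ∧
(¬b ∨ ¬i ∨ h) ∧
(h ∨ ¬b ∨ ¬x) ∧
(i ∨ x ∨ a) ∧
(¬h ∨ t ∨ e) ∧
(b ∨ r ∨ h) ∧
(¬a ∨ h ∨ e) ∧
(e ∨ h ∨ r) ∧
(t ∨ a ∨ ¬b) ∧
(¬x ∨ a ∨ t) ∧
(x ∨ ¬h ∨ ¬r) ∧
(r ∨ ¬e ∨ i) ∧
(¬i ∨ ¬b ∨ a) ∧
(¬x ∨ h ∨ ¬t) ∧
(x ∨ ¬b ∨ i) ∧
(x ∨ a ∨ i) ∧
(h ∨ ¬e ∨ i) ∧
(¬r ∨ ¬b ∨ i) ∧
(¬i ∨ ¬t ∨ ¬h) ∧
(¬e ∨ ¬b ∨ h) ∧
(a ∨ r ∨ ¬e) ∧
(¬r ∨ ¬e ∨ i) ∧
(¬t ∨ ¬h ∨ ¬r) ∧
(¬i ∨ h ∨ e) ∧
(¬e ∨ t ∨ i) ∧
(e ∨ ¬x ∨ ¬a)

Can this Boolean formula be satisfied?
No

No, the formula is not satisfiable.

No assignment of truth values to the variables can make all 48 clauses true simultaneously.

The formula is UNSAT (unsatisfiable).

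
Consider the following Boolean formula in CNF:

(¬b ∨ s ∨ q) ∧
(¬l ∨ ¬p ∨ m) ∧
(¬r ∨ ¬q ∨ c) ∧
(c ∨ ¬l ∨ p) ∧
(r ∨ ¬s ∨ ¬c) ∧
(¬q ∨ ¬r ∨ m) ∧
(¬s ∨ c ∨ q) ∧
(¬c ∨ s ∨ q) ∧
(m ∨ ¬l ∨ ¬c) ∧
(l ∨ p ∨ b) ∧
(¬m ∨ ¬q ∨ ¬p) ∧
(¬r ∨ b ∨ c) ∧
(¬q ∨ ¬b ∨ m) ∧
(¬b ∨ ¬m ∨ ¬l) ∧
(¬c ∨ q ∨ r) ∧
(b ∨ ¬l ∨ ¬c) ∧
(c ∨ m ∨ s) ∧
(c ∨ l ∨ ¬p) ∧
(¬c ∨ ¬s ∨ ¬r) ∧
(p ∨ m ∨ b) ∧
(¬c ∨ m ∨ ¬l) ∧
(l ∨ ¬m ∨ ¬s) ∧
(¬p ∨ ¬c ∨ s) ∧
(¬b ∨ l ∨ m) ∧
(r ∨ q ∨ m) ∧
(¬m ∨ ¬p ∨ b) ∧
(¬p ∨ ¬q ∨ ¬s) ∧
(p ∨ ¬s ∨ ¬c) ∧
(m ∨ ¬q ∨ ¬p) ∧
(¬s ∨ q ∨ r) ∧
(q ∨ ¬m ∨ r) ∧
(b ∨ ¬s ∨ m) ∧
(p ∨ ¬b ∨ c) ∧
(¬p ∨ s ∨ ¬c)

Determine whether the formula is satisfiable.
Yes

Yes, the formula is satisfiable.

One satisfying assignment is: r=False, l=False, s=False, q=True, c=True, b=True, m=True, p=False

Verification: With this assignment, all 34 clauses evaluate to true.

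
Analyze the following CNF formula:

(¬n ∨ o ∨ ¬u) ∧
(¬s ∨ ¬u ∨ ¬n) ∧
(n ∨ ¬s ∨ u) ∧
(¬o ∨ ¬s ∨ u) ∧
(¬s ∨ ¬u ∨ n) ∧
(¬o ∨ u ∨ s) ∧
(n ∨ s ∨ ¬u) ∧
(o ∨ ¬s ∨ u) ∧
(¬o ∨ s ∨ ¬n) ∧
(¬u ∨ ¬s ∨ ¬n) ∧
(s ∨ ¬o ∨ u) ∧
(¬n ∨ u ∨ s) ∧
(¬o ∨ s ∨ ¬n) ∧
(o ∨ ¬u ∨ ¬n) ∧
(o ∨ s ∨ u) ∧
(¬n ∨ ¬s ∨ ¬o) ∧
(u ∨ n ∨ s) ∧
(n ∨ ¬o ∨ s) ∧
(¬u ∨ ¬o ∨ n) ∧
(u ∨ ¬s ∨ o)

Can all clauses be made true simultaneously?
No

No, the formula is not satisfiable.

No assignment of truth values to the variables can make all 20 clauses true simultaneously.

The formula is UNSAT (unsatisfiable).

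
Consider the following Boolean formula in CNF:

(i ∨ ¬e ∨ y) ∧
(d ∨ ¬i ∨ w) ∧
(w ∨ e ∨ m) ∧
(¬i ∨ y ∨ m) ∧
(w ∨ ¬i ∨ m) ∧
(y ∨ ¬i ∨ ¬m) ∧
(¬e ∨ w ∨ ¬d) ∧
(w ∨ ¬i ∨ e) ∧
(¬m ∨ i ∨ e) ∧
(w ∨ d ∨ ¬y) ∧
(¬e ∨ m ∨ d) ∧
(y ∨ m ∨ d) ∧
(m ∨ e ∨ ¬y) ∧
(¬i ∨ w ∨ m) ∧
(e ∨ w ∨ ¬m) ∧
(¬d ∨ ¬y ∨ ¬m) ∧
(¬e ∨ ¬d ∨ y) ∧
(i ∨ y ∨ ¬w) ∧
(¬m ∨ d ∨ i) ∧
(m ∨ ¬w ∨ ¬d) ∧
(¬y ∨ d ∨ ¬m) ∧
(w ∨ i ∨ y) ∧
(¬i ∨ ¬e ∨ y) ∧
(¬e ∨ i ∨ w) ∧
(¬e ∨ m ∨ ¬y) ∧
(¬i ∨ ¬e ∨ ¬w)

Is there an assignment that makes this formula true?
No

No, the formula is not satisfiable.

No assignment of truth values to the variables can make all 26 clauses true simultaneously.

The formula is UNSAT (unsatisfiable).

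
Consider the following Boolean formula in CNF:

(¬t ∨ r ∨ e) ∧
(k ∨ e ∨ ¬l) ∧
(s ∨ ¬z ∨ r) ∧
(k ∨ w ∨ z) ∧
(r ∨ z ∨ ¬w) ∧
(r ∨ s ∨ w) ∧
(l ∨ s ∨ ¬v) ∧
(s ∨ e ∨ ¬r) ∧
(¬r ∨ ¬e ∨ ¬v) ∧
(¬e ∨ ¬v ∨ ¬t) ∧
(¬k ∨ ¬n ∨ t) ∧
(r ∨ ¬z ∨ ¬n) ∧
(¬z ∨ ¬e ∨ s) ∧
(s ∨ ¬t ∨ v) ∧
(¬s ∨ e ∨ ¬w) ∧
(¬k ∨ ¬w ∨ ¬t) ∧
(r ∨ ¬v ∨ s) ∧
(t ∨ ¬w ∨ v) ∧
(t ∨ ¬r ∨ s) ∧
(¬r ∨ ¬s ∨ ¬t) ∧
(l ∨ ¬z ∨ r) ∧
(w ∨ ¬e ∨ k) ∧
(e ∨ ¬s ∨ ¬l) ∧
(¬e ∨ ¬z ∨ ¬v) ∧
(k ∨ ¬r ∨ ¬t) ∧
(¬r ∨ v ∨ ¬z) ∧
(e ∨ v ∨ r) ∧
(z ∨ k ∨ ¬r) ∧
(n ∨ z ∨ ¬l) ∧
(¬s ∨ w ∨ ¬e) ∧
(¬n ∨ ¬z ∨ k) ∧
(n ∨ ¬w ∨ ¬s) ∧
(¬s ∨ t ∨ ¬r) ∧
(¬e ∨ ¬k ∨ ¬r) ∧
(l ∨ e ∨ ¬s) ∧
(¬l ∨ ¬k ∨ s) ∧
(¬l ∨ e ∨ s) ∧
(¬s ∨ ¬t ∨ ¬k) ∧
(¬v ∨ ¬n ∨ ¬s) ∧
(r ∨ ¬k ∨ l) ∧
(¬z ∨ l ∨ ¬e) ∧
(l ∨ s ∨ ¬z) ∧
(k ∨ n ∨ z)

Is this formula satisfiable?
No

No, the formula is not satisfiable.

No assignment of truth values to the variables can make all 43 clauses true simultaneously.

The formula is UNSAT (unsatisfiable).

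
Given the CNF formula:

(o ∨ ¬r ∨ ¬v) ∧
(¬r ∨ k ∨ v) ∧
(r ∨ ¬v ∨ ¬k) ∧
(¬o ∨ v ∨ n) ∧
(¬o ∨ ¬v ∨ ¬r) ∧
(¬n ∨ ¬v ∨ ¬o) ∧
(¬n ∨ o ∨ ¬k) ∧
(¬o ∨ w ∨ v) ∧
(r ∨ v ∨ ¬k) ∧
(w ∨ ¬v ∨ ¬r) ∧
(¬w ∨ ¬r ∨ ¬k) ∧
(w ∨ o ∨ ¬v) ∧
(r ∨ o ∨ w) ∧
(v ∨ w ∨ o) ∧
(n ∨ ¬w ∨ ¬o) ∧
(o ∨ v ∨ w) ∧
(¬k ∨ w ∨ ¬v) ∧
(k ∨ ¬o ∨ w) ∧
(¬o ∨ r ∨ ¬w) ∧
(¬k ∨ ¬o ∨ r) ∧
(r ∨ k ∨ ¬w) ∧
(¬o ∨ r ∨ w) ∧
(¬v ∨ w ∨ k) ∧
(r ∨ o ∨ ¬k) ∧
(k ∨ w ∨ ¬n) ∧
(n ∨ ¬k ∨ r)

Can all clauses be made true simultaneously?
No

No, the formula is not satisfiable.

No assignment of truth values to the variables can make all 26 clauses true simultaneously.

The formula is UNSAT (unsatisfiable).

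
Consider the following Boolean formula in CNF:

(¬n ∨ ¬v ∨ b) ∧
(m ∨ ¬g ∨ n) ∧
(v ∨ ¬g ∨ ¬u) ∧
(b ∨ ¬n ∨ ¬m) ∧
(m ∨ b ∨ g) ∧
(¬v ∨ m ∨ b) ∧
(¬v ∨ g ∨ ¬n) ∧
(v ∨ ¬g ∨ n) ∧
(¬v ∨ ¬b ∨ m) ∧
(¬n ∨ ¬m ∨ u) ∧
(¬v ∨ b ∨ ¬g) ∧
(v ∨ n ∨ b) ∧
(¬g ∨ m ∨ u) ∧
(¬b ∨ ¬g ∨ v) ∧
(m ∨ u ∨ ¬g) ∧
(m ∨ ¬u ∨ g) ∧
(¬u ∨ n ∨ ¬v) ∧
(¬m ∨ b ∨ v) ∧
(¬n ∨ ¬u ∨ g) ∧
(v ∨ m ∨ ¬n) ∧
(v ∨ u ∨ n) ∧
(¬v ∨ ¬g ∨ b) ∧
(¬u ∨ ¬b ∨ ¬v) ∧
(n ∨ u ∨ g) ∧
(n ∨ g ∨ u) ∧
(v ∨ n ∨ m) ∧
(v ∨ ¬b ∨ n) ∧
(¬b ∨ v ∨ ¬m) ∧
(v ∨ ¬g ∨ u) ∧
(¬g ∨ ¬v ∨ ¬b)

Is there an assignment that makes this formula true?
No

No, the formula is not satisfiable.

No assignment of truth values to the variables can make all 30 clauses true simultaneously.

The formula is UNSAT (unsatisfiable).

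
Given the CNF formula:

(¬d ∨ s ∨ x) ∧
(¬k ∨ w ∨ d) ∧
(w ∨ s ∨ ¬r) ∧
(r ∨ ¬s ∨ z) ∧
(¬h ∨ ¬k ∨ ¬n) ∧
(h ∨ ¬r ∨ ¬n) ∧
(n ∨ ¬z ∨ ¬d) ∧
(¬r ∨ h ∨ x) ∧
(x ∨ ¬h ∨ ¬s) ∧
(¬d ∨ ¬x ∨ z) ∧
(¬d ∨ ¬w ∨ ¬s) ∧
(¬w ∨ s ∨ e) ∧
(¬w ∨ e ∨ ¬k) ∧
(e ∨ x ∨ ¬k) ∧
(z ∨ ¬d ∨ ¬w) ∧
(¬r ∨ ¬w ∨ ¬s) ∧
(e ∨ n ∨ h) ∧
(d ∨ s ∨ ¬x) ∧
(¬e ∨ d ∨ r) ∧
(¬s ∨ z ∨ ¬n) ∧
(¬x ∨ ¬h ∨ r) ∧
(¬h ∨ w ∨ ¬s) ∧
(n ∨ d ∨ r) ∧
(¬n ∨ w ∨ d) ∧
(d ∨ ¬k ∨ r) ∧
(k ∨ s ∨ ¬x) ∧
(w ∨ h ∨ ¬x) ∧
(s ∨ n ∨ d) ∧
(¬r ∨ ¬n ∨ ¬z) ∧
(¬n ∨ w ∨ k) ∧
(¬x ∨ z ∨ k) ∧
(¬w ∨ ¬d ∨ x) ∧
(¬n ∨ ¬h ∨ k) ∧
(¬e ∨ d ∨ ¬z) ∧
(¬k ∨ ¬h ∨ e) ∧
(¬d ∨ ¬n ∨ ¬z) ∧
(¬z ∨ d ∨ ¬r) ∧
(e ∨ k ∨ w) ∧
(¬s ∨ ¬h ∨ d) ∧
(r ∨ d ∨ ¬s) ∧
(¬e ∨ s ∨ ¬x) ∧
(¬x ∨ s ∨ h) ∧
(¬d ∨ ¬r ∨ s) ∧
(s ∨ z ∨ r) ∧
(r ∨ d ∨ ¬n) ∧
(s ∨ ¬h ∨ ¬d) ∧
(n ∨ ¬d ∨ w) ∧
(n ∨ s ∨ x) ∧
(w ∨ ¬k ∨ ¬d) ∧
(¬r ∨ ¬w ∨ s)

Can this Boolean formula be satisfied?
No

No, the formula is not satisfiable.

No assignment of truth values to the variables can make all 50 clauses true simultaneously.

The formula is UNSAT (unsatisfiable).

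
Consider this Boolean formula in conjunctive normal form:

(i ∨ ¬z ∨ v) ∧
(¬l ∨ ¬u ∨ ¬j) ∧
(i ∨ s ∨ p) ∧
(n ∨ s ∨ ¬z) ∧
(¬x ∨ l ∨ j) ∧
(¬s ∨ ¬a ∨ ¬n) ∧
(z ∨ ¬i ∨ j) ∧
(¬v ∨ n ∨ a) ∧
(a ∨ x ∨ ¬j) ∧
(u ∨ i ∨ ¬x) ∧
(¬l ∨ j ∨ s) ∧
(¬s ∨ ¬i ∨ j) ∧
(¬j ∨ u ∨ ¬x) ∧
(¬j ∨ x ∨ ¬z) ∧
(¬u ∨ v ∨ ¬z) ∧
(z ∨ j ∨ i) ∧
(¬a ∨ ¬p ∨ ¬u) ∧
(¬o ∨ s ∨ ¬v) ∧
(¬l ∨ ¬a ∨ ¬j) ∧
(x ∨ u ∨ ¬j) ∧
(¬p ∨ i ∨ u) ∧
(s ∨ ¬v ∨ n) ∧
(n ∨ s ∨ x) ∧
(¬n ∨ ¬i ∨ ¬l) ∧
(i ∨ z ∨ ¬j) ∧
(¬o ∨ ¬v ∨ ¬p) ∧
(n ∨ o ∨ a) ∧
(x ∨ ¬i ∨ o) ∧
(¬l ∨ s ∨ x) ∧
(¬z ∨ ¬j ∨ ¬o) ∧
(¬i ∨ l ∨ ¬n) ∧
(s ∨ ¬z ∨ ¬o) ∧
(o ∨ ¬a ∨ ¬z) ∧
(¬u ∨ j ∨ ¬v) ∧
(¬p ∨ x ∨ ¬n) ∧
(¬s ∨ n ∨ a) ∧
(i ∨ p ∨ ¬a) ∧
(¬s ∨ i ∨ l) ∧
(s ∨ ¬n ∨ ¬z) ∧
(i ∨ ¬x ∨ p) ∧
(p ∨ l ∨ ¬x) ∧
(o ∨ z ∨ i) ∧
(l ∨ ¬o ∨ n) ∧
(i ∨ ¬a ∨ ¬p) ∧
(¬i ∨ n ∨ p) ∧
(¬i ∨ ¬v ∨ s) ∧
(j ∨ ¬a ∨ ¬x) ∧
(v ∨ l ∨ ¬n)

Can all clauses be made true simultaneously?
Yes

Yes, the formula is satisfiable.

One satisfying assignment is: o=False, p=False, n=True, z=True, l=True, v=True, u=False, s=True, x=False, j=False, a=False, i=False

Verification: With this assignment, all 48 clauses evaluate to true.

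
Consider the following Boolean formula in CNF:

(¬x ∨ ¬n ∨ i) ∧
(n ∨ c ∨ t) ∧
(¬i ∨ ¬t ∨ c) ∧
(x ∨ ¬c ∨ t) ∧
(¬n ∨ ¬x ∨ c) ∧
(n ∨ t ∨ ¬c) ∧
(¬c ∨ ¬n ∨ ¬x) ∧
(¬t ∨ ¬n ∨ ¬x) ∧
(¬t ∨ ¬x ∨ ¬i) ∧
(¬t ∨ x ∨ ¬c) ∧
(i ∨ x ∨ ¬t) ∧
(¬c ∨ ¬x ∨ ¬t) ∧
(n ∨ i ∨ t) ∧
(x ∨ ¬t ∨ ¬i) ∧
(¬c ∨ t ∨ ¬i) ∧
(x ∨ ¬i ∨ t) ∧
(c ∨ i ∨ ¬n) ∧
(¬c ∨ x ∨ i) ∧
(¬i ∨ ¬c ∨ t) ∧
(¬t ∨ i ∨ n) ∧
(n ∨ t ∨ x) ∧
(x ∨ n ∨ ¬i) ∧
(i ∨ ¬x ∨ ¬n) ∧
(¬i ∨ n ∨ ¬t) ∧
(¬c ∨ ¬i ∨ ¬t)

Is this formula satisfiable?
No

No, the formula is not satisfiable.

No assignment of truth values to the variables can make all 25 clauses true simultaneously.

The formula is UNSAT (unsatisfiable).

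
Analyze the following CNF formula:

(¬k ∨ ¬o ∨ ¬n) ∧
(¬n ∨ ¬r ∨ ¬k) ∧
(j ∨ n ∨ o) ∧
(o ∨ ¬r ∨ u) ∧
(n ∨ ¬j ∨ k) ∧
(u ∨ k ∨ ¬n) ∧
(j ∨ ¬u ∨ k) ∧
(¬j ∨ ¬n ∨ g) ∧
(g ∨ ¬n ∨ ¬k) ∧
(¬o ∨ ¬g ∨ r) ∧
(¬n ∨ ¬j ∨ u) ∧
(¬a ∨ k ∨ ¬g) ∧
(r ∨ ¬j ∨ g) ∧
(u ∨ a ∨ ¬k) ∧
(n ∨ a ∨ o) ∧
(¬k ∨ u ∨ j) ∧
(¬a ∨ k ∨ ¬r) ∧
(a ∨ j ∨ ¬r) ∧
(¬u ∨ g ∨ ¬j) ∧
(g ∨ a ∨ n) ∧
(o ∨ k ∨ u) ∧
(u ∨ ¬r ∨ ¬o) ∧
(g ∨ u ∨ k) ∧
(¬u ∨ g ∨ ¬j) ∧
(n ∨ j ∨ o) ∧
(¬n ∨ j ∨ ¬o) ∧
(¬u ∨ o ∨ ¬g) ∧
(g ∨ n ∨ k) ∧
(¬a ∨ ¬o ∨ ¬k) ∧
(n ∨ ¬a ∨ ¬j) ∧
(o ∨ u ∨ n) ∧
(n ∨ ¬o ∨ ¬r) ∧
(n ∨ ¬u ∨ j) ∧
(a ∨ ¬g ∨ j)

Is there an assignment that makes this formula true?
Yes

Yes, the formula is satisfiable.

One satisfying assignment is: a=False, j=True, g=True, r=True, u=True, o=True, k=False, n=True

Verification: With this assignment, all 34 clauses evaluate to true.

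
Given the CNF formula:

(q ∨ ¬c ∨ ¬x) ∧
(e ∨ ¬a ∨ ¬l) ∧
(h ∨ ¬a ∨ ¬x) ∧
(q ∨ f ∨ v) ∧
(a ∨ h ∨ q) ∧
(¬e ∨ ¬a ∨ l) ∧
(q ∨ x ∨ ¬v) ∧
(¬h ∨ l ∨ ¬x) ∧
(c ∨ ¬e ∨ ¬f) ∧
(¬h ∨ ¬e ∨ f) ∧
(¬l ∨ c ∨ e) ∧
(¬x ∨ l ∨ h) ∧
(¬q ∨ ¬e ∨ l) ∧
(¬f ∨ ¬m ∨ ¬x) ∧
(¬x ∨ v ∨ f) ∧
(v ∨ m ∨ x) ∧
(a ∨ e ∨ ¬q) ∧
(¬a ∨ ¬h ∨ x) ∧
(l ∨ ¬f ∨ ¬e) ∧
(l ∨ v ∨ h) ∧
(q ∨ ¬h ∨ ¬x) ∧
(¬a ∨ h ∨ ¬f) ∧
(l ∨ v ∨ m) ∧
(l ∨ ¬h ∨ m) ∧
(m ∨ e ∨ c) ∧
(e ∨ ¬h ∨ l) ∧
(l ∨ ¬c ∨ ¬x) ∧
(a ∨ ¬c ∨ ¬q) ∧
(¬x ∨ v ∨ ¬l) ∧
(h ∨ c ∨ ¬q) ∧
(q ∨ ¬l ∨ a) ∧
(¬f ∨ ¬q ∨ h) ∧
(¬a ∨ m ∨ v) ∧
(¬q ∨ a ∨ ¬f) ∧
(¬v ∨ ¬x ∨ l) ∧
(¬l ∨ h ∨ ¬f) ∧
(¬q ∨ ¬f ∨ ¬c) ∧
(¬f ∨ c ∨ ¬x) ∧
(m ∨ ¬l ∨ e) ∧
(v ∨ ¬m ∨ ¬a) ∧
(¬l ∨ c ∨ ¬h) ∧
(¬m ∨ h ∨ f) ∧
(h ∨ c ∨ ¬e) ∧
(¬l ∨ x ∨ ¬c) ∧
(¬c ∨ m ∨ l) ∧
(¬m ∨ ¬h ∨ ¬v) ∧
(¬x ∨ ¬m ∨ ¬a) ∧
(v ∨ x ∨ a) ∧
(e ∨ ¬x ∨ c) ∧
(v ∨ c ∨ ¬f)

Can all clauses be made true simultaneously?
No

No, the formula is not satisfiable.

No assignment of truth values to the variables can make all 50 clauses true simultaneously.

The formula is UNSAT (unsatisfiable).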